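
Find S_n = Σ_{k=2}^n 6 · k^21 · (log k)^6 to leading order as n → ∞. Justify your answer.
S_n ~ 3 · n^22 · (log n)^6 / 11

By integral comparison, S_n = ∫_1^n 6 · x^21 · (log x)^6 dx + O(n^21 · (log n)^6). For the integral, the leading term of ∫_1^n x^21 (log x)^6 dx is n^22/22 · (log n)^6 (by repeated integration by parts; each step lowers the log-exponent and produces a relatively O(1/log n) correction). Hence S_n ~ 3 · n^22 · (log n)^6 / 11.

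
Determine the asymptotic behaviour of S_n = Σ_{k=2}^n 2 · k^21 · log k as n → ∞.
S_n ~ n^22 log n / 11 − n^22 / 242

By integral comparison, S_n = ∫_1^n 2 · x^21 · log x dx + O(n^21 · log n). For the integral, ∫ x^21 log x dx = n^22 log n / 22 − n^22/484 (integration by parts). Hence S_n ~ n^22 log n / 11 − n^22 / 242.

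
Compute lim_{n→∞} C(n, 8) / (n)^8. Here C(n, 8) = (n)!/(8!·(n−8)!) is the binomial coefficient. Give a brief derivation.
lim = 1/8! = 1/40320

With N = n → ∞: C(N, 8) / N^8 = [N(N−1)…(N−7)] / (8! · N^8) = (1/8!) · 1 · (1 − 1/n) · … · (1 − 7/n). Each factor → 1 as N → ∞, so the limit is 1/8! = 1/40320.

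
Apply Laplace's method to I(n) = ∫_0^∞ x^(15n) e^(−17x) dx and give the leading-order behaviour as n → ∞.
I(n) ~ (sqrt(2π·15n) / 17) · (15n/(17e))^(15n)

Write the integrand as exp(15n ln x − 17x) and set f(x) = 15n ln x − 17x. Then f'(x) = 15n/x − 17 = 0 at x* = 15n/17, and f''(x*) = −15n/x*^2 = −17^2/(15n). Laplace's method (interior maximum) gives
  I(n) ~ e^(f(x*)) · sqrt(2π / |f''(x*)|)
        = exp(15n ln(15n/17) − 15n) · sqrt(2π · 15n / 17^2)
        = (15n/17)^(15n) e^(−15n) · sqrt(2π·15n) / 17
        = (sqrt(2π·15n) / 17) · (15n/(17e))^(15n).
This matches Γ(15n+1)/17^(15n+1) with Stirling applied to Γ.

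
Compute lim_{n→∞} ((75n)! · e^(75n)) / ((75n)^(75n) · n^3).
lim = 0

Stirling: (75n)! ~ sqrt(2π·75n) · (75n/e)^(75n). Hence
  (75n)! · e^(75n) / (75n)^(75n) ~ sqrt(2π·75n).
Dividing by n^3: sqrt(2π·75n) / n^3 = sqrt(2π·75) · n^((1−6)/2), so the expression behaves like sqrt(2π·75) · n^((1−6)/2) → 0.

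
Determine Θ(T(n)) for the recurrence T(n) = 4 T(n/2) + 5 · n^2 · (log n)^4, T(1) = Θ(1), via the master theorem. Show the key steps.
T(n) = Θ(n^2 · (log n)^5)

Here log_2 4 = 2 and f(n) = 5 · n^2 · (log n)^4 = Θ(n^(log_2 4) · (log n)^4). This is the extended Case 2 of the master theorem (f matches the critical exponent up to log factors), giving T(n) = Θ(n^(log_2 4) · (log n)^(4+1)) = Θ(n^2 · (log n)^5).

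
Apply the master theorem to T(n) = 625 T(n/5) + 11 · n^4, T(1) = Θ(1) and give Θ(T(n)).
T(n) = Θ(n^4 log n)

log_5 625 = 4, and f(n) = 11 · n^4 = Θ(n^(log_5 625)). This is Case 2 of the master theorem: T(n) = Θ(f(n) · log n) = Θ(n^4 log n).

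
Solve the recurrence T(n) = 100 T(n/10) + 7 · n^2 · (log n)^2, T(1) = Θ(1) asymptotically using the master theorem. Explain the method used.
T(n) = Θ(n^2 · (log n)^3)

Here log_10 100 = 2 and f(n) = 7 · n^2 · (log n)^2 = Θ(n^(log_10 100) · (log n)^2). This is the extended Case 2 of the master theorem (f matches the critical exponent up to log factors), giving T(n) = Θ(n^(log_10 100) · (log n)^(2+1)) = Θ(n^2 · (log n)^3).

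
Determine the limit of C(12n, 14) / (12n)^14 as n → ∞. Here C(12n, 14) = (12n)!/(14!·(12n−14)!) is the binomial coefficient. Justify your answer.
lim = 1/14! = 1/87178291200

With N = 12n → ∞: C(N, 14) / N^14 = [N(N−1)…(N−13)] / (14! · N^14) = (1/14!) · 1 · (1 − 1/(12n)) · … · (1 − 13/(12n)). Each factor → 1 as N → ∞, so the limit is 1/14! = 1/87178291200.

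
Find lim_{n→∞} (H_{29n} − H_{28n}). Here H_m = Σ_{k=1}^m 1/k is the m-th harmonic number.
lim = ln(29/28)

Euler-Maclaurin gives H_m = ln m + γ + 1/(2m) + O(1/m^2). The γ and O(1/m) terms cancel in the difference:
  H_{29n} − H_{28n} = ln(29n) − ln(28n) + O(1/n) = ln(29/28) + O(1/n).
Hence the limit is ln(29/28).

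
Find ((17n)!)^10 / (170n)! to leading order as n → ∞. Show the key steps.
((17n)!)^10/(170n)! ~ ((2π·17n)^(9/2) / sqrt(10)) · 10^(−10·17n)  →  0

Write N = 17n. Stirling: N! ~ sqrt(2π N)(N/e)^N and (10N)! ~ sqrt(2π·10N)·(10N/e)^(10N).
  (N!)^10/(10N)! ~ (2π N)^(10/2) (N/e)^(10N) / [sqrt(2π·10N) (10N/e)^(10N)]
     = (2π N)^(10/2) / sqrt(2π·10N) · (N/(10N))^(10N)
     = (2π N)^((10−1)/2) / sqrt(10) · 10^(−10N).
Since 10^10 > 1, the factor 10^(−10N) decays exponentially, so the ratio → 0. Substituting N = 17n gives the stated form.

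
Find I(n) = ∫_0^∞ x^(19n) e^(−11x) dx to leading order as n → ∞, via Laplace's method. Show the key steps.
I(n) ~ (sqrt(2π·19n) / 11) · (19n/(11e))^(19n)

Write the integrand as exp(19n ln x − 11x) and set f(x) = 19n ln x − 11x. Then f'(x) = 19n/x − 11 = 0 at x* = 19n/11, and f''(x*) = −19n/x*^2 = −11^2/(19n). Laplace's method (interior maximum) gives
  I(n) ~ e^(f(x*)) · sqrt(2π / |f''(x*)|)
        = exp(19n ln(19n/11) − 19n) · sqrt(2π · 19n / 11^2)
        = (19n/11)^(19n) e^(−19n) · sqrt(2π·19n) / 11
        = (sqrt(2π·19n) / 11) · (19n/(11e))^(19n).
This matches Γ(19n+1)/11^(19n+1) with Stirling applied to Γ.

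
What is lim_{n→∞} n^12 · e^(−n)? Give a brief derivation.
lim = 0

Exponentials with base > 1 dominate every fixed polynomial: for any fixed c, n^c / e^n → 0 as n → ∞ (e.g. by the ratio test, or since e^n grows faster than any power of n). Hence n^12 · e^(−n) = n^12 / e^n → 0.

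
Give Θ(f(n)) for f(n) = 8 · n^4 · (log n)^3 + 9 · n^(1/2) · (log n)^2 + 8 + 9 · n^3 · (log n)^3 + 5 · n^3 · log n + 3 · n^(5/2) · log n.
f(n) ∈ Θ(n^4 · (log n)^3)

Compare the terms by growth order. For large n, n^a · (log n)^b dominates n^a' · (log n)^b' iff a > a', or (a = a' and b > b'). Ranking the 6 terms shows the dominant one is 8 · n^4 · (log n)^3. Hence f(n) ∈ Θ(n^4 · (log n)^3).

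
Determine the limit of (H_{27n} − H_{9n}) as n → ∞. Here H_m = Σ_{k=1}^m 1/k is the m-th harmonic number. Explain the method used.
lim = ln(27/9) = ln 3

Euler-Maclaurin gives H_m = ln m + γ + 1/(2m) + O(1/m^2). The γ and O(1/m) terms cancel in the difference:
  H_{27n} − H_{9n} = ln(27n) − ln(9n) + O(1/n) = ln(27/9) + O(1/n).
Hence the limit is ln(27/9) = ln 3.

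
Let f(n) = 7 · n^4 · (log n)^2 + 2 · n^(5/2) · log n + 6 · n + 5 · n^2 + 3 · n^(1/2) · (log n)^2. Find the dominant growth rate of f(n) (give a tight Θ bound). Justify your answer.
f(n) ∈ Θ(n^4 · (log n)^2)

Compare the terms by growth order. For large n, n^a · (log n)^b dominates n^a' · (log n)^b' iff a > a', or (a = a' and b > b'). Ranking the 5 terms shows the dominant one is 7 · n^4 · (log n)^2. Hence f(n) ∈ Θ(n^4 · (log n)^2).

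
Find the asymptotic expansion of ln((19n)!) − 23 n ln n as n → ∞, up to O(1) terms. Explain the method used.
ln((19n)!) − 23 n ln n = −4 n ln n + 19(ln 19 − 1) n + (1/2) ln(2π·19n) + O(1/n)

Stirling: ln((19n)!) = 19n ln(19n) − 19n + (1/2) ln(2π·19n) + O(1/n).
Expand 19n ln(19n) = 19n (ln n + ln 19) = 19n ln n + 19n ln 19.
Subtract 23n ln n: leading term is (19 − 23) n ln n = −4 n ln n. The next term is 19n ln 19 − 19n = 19(ln 19 − 1) n. Then the (1/2) ln(2π·19n) correction.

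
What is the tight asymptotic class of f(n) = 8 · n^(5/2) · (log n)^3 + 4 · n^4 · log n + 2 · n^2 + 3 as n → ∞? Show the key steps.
f(n) ∈ Θ(n^4 · log n)

Compare the terms by growth order. For large n, n^a · (log n)^b dominates n^a' · (log n)^b' iff a > a', or (a = a' and b > b'). Ranking the 4 terms shows the dominant one is 4 · n^4 · log n. Hence f(n) ∈ Θ(n^4 · log n).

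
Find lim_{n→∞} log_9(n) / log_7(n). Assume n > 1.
lim = ln(7) / ln(9) = log_9(7)

Change of base: log_9(n) = ln n / ln 9 and log_7(n) = ln n / ln 7. The ratio is (ln n / ln 9) · (ln 7 / ln n) = ln 7 / ln 9, a constant independent of n. So the limit is ln 7 / ln 9 = log_9(7).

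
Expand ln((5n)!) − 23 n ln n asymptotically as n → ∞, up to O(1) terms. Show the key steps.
ln((5n)!) − 23 n ln n = −18 n ln n + 5(ln 5 − 1) n + (1/2) ln(2π·5n) + O(1/n)

Stirling: ln((5n)!) = 5n ln(5n) − 5n + (1/2) ln(2π·5n) + O(1/n).
Expand 5n ln(5n) = 5n (ln n + ln 5) = 5n ln n + 5n ln 5.
Subtract 23n ln n: leading term is (5 − 23) n ln n = −18 n ln n. The next term is 5n ln 5 − 5n = 5(ln 5 − 1) n. Then the (1/2) ln(2π·5n) correction.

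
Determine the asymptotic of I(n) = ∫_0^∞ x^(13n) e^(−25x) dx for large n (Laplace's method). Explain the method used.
I(n) ~ (sqrt(2π·13n) / 25) · (13n/(25e))^(13n)

Write the integrand as exp(13n ln x − 25x) and set f(x) = 13n ln x − 25x. Then f'(x) = 13n/x − 25 = 0 at x* = 13n/25, and f''(x*) = −13n/x*^2 = −25^2/(13n). Laplace's method (interior maximum) gives
  I(n) ~ e^(f(x*)) · sqrt(2π / |f''(x*)|)
        = exp(13n ln(13n/25) − 13n) · sqrt(2π · 13n / 25^2)
        = (13n/25)^(13n) e^(−13n) · sqrt(2π·13n) / 25
        = (sqrt(2π·13n) / 25) · (13n/(25e))^(13n).
This matches Γ(13n+1)/25^(13n+1) with Stirling applied to Γ.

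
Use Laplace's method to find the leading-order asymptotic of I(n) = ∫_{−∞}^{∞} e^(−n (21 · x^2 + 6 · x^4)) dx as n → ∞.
I(n) ~ sqrt(π/(21n))

φ(x) = 21 · x^2 + 6 · x^4 has its unique global minimum at x* = 0 (since φ'(x) = 42x + 24x^3 = 0 only at x = 0 for real x with both coefficients positive, and φ → ∞ as |x| → ∞). At x* = 0, φ(0) = 0 and φ''(0) = 42. Laplace's method then gives
  I(n) ~ sqrt(2π / (n · φ''(0))) · e^(−n φ(0)) = sqrt(2π / (42n)) = sqrt(π/(21n)).
The 6 · x^4 term contributes only at subleading order (an O(1/n) relative correction).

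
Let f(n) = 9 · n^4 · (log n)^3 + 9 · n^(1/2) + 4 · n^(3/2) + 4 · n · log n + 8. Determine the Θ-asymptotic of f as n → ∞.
f(n) ∈ Θ(n^4 · (log n)^3)

Compare the terms by growth order. For large n, n^a · (log n)^b dominates n^a' · (log n)^b' iff a > a', or (a = a' and b > b'). Ranking the 5 terms shows the dominant one is 9 · n^4 · (log n)^3. Hence f(n) ∈ Θ(n^4 · (log n)^3).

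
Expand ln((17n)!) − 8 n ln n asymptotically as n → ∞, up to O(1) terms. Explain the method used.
ln((17n)!) − 8 n ln n = 9 n ln n + 17(ln 17 − 1) n + (1/2) ln(2π·17n) + O(1/n)

Stirling: ln((17n)!) = 17n ln(17n) − 17n + (1/2) ln(2π·17n) + O(1/n).
Expand 17n ln(17n) = 17n (ln n + ln 17) = 17n ln n + 17n ln 17.
Subtract 8n ln n: leading term is (17 − 8) n ln n = 9 n ln n. The next term is 17n ln 17 − 17n = 17(ln 17 − 1) n. Then the (1/2) ln(2π·17n) correction.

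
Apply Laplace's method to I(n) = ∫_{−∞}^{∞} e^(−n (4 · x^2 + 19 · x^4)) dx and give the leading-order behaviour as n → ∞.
I(n) ~ sqrt(π/(4n))

φ(x) = 4 · x^2 + 19 · x^4 has its unique global minimum at x* = 0 (since φ'(x) = 8x + 76x^3 = 0 only at x = 0 for real x with both coefficients positive, and φ → ∞ as |x| → ∞). At x* = 0, φ(0) = 0 and φ''(0) = 8. Laplace's method then gives
  I(n) ~ sqrt(2π / (n · φ''(0))) · e^(−n φ(0)) = sqrt(2π / (8n)) = sqrt(π/(4n)).
The 19 · x^4 term contributes only at subleading order (an O(1/n) relative correction).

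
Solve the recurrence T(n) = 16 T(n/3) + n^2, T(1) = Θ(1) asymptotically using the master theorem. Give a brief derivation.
T(n) = Θ(n^(log_3 16))

Master theorem: compare f(n) = n^2 to n^(log_3 16) where log_3 16 ≈ 2.524. Since 2 < log_3 16, we have f(n) = O(n^(log_3 16 − ε)) for some ε > 0 — Case 1. Hence T(n) = Θ(n^(log_3 16)).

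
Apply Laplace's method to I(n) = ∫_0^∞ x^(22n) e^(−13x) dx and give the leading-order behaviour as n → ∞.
I(n) ~ (sqrt(2π·22n) / 13) · (22n/(13e))^(22n)

Write the integrand as exp(22n ln x − 13x) and set f(x) = 22n ln x − 13x. Then f'(x) = 22n/x − 13 = 0 at x* = 22n/13, and f''(x*) = −22n/x*^2 = −13^2/(22n). Laplace's method (interior maximum) gives
  I(n) ~ e^(f(x*)) · sqrt(2π / |f''(x*)|)
        = exp(22n ln(22n/13) − 22n) · sqrt(2π · 22n / 13^2)
        = (22n/13)^(22n) e^(−22n) · sqrt(2π·22n) / 13
        = (sqrt(2π·22n) / 13) · (22n/(13e))^(22n).
This matches Γ(22n+1)/13^(22n+1) with Stirling applied to Γ.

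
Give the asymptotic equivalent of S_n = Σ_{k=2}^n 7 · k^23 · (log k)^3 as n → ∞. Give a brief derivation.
S_n ~ 7 · n^24 · (log n)^3 / 24

By integral comparison, S_n = ∫_1^n 7 · x^23 · (log x)^3 dx + O(n^23 · (log n)^3). For the integral, the leading term of ∫_1^n x^23 (log x)^3 dx is n^24/24 · (log n)^3 (by repeated integration by parts; each step lowers the log-exponent and produces a relatively O(1/log n) correction). Hence S_n ~ 7 · n^24 · (log n)^3 / 24.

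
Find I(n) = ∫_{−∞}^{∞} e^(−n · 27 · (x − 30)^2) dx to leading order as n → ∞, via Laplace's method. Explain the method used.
I(n) = sqrt(π/(27n))

Here φ(x) = 27 · (x − 30)^2 has its unique minimum at x* = 30 with φ(x*) = 0 and φ''(x*) = 54. Laplace's method gives
  I(n) ~ e^(−n φ(x*)) · sqrt(2π / (n · φ''(x*))) = sqrt(2π / (54n)) = sqrt(π/(27n)).
This is exact: substituting u = (x − 30)·sqrt(27n) gives I(n) = (1/sqrt(27n)) ∫_{−∞}^{∞} e^(−u^2) du = sqrt(π/(27n)).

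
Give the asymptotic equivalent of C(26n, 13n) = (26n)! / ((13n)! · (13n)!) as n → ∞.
C(26n, 13n) ~ (4)^(13n) · sqrt(1/(π·13n))

Write N = 13n. Apply Stirling to each factorial:
  (2N)! ~ sqrt(2π·2N) · (2N/e)^(2N),
  N! ~ sqrt(2π N) · (N/e)^N,
  (1N)! ~ sqrt(2π·1N) · (1N/e)^(1N).
The exponential factors combine to (2N)^(2N) / (N^N · (1N)^(1N)) = 2^(2N)/1^(1N) = (2^2/1^1)^N = (4)^N.
The square-root prefactors combine to sqrt(2π·2N) / (sqrt(2π N)·sqrt(2π·1N)) = sqrt(2 / (2π·1·N)) = sqrt(1/(π·13n)).
Substituting N = 13n: C(26n, 13n) ~ (4)^(13n) · sqrt(1/(π·13n)).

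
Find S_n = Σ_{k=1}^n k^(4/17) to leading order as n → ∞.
S_n ~ (17/21) · n^(21/17)

Integral comparison: Σ_{k=1}^n k^(4/17) = ∫_0^n x^(4/17) dx + O(n^(4/17)). The integral is n^(1 + 4/17) / (1 + 4/17) = n^((4+17)/17) / ((4+17)/17) = (17/21) · n^(21/17).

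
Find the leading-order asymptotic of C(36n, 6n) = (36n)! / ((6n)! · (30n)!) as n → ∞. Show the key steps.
C(36n, 6n) ~ (46656/3125)^(6n) · sqrt(3/(5π·6n))

Write N = 6n. Apply Stirling to each factorial:
  (6N)! ~ sqrt(2π·6N) · (6N/e)^(6N),
  N! ~ sqrt(2π N) · (N/e)^N,
  (5N)! ~ sqrt(2π·5N) · (5N/e)^(5N).
The exponential factors combine to (6N)^(6N) / (N^N · (5N)^(5N)) = 6^(6N)/5^(5N) = (6^6/5^5)^N = (46656/3125)^N.
The square-root prefactors combine to sqrt(2π·6N) / (sqrt(2π N)·sqrt(2π·5N)) = sqrt(6 / (2π·5·N)) = sqrt(3/(5π·6n)).
Substituting N = 6n: C(36n, 6n) ~ (46656/3125)^(6n) · sqrt(3/(5π·6n)).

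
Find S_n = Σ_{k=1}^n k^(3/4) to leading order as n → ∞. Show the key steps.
S_n ~ (4/7) · n^(7/4)

Integral comparison: Σ_{k=1}^n k^(3/4) = ∫_0^n x^(3/4) dx + O(n^(3/4)). The integral is n^(1 + 3/4) / (1 + 3/4) = n^((3+4)/4) / ((3+4)/4) = (4/7) · n^(7/4).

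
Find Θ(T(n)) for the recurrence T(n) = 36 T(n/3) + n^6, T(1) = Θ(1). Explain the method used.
T(n) = Θ(n^6)

log_3 36 ≈ 3.262. f(n) = n^6 dominates n^(log_3 36) since 6 > 3.262, and the regularity condition a·f(n/b) = 36·(n/3)^6 = (36/729)·n^6 ≤ c·f(n) holds with c = 36/729 ≈ 0.0494 < 1. So this is Case 3: T(n) = Θ(f(n)) = Θ(n^6).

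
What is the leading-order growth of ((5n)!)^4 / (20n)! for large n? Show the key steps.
((5n)!)^4/(20n)! ~ ((2π·5n)^(3/2) / 2) · 4^(−4·5n)  →  0

Write N = 5n. Stirling: N! ~ sqrt(2π N)(N/e)^N and (4N)! ~ sqrt(2π·4N)·(4N/e)^(4N).
  (N!)^4/(4N)! ~ (2π N)^(4/2) (N/e)^(4N) / [sqrt(2π·4N) (4N/e)^(4N)]
     = (2π N)^(4/2) / sqrt(2π·4N) · (N/(4N))^(4N)
     = (2π N)^((4−1)/2) / 2 · 4^(−4N).
Since 4^4 > 1, the factor 4^(−4N) decays exponentially, so the ratio → 0. Substituting N = 5n gives the stated form.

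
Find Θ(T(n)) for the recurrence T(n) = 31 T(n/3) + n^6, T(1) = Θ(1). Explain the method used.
T(n) = Θ(n^6)

log_3 31 ≈ 3.126. f(n) = n^6 dominates n^(log_3 31) since 6 > 3.126, and the regularity condition a·f(n/b) = 31·(n/3)^6 = (31/729)·n^6 ≤ c·f(n) holds with c = 31/729 ≈ 0.0425 < 1. So this is Case 3: T(n) = Θ(f(n)) = Θ(n^6).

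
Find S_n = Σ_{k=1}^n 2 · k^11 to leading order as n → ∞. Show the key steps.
S_n ~ n^12 / 6

By integral comparison (Euler-Maclaurin), Σ_{k=1}^n 2 · k^11 = 2 · ∫_0^n x^11 dx + O(n^11) = 2 · n^12/12 = n^12 / 6 + O(n^11). (Equivalently, Faulhaber's formula gives the same leading term.)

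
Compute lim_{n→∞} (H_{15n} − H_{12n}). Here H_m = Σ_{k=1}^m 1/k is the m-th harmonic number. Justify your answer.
lim = ln(15/12) = ln(5/4)

Euler-Maclaurin gives H_m = ln m + γ + 1/(2m) + O(1/m^2). The γ and O(1/m) terms cancel in the difference:
  H_{15n} − H_{12n} = ln(15n) − ln(12n) + O(1/n) = ln(15/12) + O(1/n).
Hence the limit is ln(15/12) = ln(5/4).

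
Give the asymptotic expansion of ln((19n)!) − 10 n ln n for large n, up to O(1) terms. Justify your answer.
ln((19n)!) − 10 n ln n = 9 n ln n + 19(ln 19 − 1) n + (1/2) ln(2π·19n) + O(1/n)

Stirling: ln((19n)!) = 19n ln(19n) − 19n + (1/2) ln(2π·19n) + O(1/n).
Expand 19n ln(19n) = 19n (ln n + ln 19) = 19n ln n + 19n ln 19.
Subtract 10n ln n: leading term is (19 − 10) n ln n = 9 n ln n. The next term is 19n ln 19 − 19n = 19(ln 19 − 1) n. Then the (1/2) ln(2π·19n) correction.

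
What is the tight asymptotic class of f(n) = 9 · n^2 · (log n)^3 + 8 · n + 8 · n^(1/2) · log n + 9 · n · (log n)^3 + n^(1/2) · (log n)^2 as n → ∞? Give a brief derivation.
f(n) ∈ Θ(n^2 · (log n)^3)

Compare the terms by growth order. For large n, n^a · (log n)^b dominates n^a' · (log n)^b' iff a > a', or (a = a' and b > b'). Ranking the 5 terms shows the dominant one is 9 · n^2 · (log n)^3. Hence f(n) ∈ Θ(n^2 · (log n)^3).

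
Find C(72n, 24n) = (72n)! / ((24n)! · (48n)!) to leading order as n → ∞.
C(72n, 24n) ~ (27/4)^(24n) · sqrt(3/(4π·24n))

Write N = 24n. Apply Stirling to each factorial:
  (3N)! ~ sqrt(2π·3N) · (3N/e)^(3N),
  N! ~ sqrt(2π N) · (N/e)^N,
  (2N)! ~ sqrt(2π·2N) · (2N/e)^(2N).
The exponential factors combine to (3N)^(3N) / (N^N · (2N)^(2N)) = 3^(3N)/2^(2N) = (3^3/2^2)^N = (27/4)^N.
The square-root prefactors combine to sqrt(2π·3N) / (sqrt(2π N)·sqrt(2π·2N)) = sqrt(3 / (2π·2·N)) = sqrt(3/(4π·24n)).
Substituting N = 24n: C(72n, 24n) ~ (27/4)^(24n) · sqrt(3/(4π·24n)).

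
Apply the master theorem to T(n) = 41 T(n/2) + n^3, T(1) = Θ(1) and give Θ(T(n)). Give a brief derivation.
T(n) = Θ(n^(log_2 41))

Master theorem: compare f(n) = n^3 to n^(log_2 41) where log_2 41 ≈ 5.358. Since 3 < log_2 41, we have f(n) = O(n^(log_2 41 − ε)) for some ε > 0 — Case 1. Hence T(n) = Θ(n^(log_2 41)).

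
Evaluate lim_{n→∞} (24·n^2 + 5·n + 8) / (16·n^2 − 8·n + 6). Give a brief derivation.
lim = 24/16 = 3/2

For large n the leading n^2 terms dominate both numerator and denominator. Dividing top and bottom by n^2, every other term tends to 0, leaving 24/16 = 3/2.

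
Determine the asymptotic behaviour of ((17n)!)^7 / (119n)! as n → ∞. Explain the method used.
((17n)!)^7/(119n)! ~ ((2π·17n)^(6/2) / sqrt(7)) · 7^(−7·17n)  →  0

Write N = 17n. Stirling: N! ~ sqrt(2π N)(N/e)^N and (7N)! ~ sqrt(2π·7N)·(7N/e)^(7N).
  (N!)^7/(7N)! ~ (2π N)^(7/2) (N/e)^(7N) / [sqrt(2π·7N) (7N/e)^(7N)]
     = (2π N)^(7/2) / sqrt(2π·7N) · (N/(7N))^(7N)
     = (2π N)^((7−1)/2) / sqrt(7) · 7^(−7N).
Since 7^7 > 1, the factor 7^(−7N) decays exponentially, so the ratio → 0. Substituting N = 17n gives the stated form.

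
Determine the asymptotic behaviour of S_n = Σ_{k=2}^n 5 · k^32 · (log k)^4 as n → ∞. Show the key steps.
S_n ~ 5 · n^33 · (log n)^4 / 33

By integral comparison, S_n = ∫_1^n 5 · x^32 · (log x)^4 dx + O(n^32 · (log n)^4). For the integral, the leading term of ∫_1^n x^32 (log x)^4 dx is n^33/33 · (log n)^4 (by repeated integration by parts; each step lowers the log-exponent and produces a relatively O(1/log n) correction). Hence S_n ~ 5 · n^33 · (log n)^4 / 33.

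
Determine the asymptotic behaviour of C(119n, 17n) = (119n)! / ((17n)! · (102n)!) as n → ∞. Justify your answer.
C(119n, 17n) ~ (823543/46656)^(17n) · sqrt(7/(12π·17n))

Write N = 17n. Apply Stirling to each factorial:
  (7N)! ~ sqrt(2π·7N) · (7N/e)^(7N),
  N! ~ sqrt(2π N) · (N/e)^N,
  (6N)! ~ sqrt(2π·6N) · (6N/e)^(6N).
The exponential factors combine to (7N)^(7N) / (N^N · (6N)^(6N)) = 7^(7N)/6^(6N) = (7^7/6^6)^N = (823543/46656)^N.
The square-root prefactors combine to sqrt(2π·7N) / (sqrt(2π N)·sqrt(2π·6N)) = sqrt(7 / (2π·6·N)) = sqrt(7/(12π·17n)).
Substituting N = 17n: C(119n, 17n) ~ (823543/46656)^(17n) · sqrt(7/(12π·17n)).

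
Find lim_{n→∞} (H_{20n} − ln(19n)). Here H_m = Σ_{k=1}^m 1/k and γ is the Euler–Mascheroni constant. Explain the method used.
lim = ln(20/19) + γ

By Euler-Maclaurin, H_m = ln m + γ + O(1/m). So
  H_{20n} − ln(19n) = ln(20n) + γ − ln(19n) + O(1/n)
                       = ln(20/19) + γ + O(1/n).
Hence the limit is ln(20/19) + γ.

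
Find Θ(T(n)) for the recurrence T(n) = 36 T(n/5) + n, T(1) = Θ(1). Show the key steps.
T(n) = Θ(n^(log_5 36))

Master theorem: compare f(n) = n to n^(log_5 36) where log_5 36 ≈ 2.227. Since 1 < log_5 36, we have f(n) = O(n^(log_5 36 − ε)) for some ε > 0 — Case 1. Hence T(n) = Θ(n^(log_5 36)).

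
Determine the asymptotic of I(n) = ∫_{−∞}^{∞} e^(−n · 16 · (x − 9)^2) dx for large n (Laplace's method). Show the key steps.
I(n) = sqrt(π/(16n))

Here φ(x) = 16 · (x − 9)^2 has its unique minimum at x* = 9 with φ(x*) = 0 and φ''(x*) = 32. Laplace's method gives
  I(n) ~ e^(−n φ(x*)) · sqrt(2π / (n · φ''(x*))) = sqrt(2π / (32n)) = sqrt(π/(16n)).
This is exact: substituting u = (x − 9)·sqrt(16n) gives I(n) = (1/sqrt(16n)) ∫_{−∞}^{∞} e^(−u^2) du = sqrt(π/(16n)).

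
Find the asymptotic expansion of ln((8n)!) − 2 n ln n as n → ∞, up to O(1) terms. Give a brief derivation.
ln((8n)!) − 2 n ln n = 6 n ln n + 8(ln 8 − 1) n + (1/2) ln(2π·8n) + O(1/n)

Stirling: ln((8n)!) = 8n ln(8n) − 8n + (1/2) ln(2π·8n) + O(1/n).
Expand 8n ln(8n) = 8n (ln n + ln 8) = 8n ln n + 8n ln 8.
Subtract 2n ln n: leading term is (8 − 2) n ln n = 6 n ln n. The next term is 8n ln 8 − 8n = 8(ln 8 − 1) n. Then the (1/2) ln(2π·8n) correction.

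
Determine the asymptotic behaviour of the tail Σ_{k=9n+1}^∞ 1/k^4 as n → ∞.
Σ_{k>9n} 1/k^4 ~ 1/(3 · (9n)^3)

Compare to the integral: ∫_{9n}^∞ x^(−4) dx = [−x^(−3)/3]_{9n}^∞ = 1/((4−1)·(9n)^3). Euler-Maclaurin then gives
  Σ_{k>9n} 1/k^4 = ∫_{9n}^∞ dx/x^4 − 1/(2·(9n)^4) + O(1/(9n)^5).
(Equivalently this is ζ(4) − Σ_{k≤9n} 1/k^4.)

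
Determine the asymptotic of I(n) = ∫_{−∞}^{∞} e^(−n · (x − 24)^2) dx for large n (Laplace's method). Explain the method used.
I(n) = sqrt(π/n)

Here φ(x) = (x − 24)^2 has its unique minimum at x* = 24 with φ(x*) = 0 and φ''(x*) = 2. Laplace's method gives
  I(n) ~ e^(−n φ(x*)) · sqrt(2π / (n · φ''(x*))) = sqrt(2π / (2n)) = sqrt(π/n).
This is exact: substituting u = (x − 24)·sqrt(n) gives I(n) = (1/sqrt(n)) ∫_{−∞}^{∞} e^(−u^2) du = sqrt(π/n).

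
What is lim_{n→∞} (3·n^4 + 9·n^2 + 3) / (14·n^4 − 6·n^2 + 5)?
lim = 3/14

For large n the leading n^4 terms dominate both numerator and denominator. Dividing top and bottom by n^4, every other term tends to 0, leaving 3/14.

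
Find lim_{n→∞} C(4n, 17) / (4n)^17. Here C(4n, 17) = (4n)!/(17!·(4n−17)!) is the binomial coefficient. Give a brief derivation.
lim = 1/17! = 1/355687428096000

With N = 4n → ∞: C(N, 17) / N^17 = [N(N−1)…(N−16)] / (17! · N^17) = (1/17!) · 1 · (1 − 1/(4n)) · … · (1 − 16/(4n)). Each factor → 1 as N → ∞, so the limit is 1/17! = 1/355687428096000.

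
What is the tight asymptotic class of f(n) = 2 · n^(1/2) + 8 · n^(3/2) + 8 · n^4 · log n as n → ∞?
f(n) ∈ Θ(n^4 · log n)

Compare the terms by growth order. For large n, n^a · (log n)^b dominates n^a' · (log n)^b' iff a > a', or (a = a' and b > b'). Ranking the 3 terms shows the dominant one is 8 · n^4 · log n. Hence f(n) ∈ Θ(n^4 · log n).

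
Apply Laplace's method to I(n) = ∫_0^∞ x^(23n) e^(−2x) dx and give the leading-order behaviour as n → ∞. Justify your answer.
I(n) ~ (sqrt(2π·23n) / 2) · (23n/(2e))^(23n)

Write the integrand as exp(23n ln x − 2x) and set f(x) = 23n ln x − 2x. Then f'(x) = 23n/x − 2 = 0 at x* = 23n/2, and f''(x*) = −23n/x*^2 = −2^2/(23n). Laplace's method (interior maximum) gives
  I(n) ~ e^(f(x*)) · sqrt(2π / |f''(x*)|)
        = exp(23n ln(23n/2) − 23n) · sqrt(2π · 23n / 2^2)
        = (23n/2)^(23n) e^(−23n) · sqrt(2π·23n) / 2
        = (sqrt(2π·23n) / 2) · (23n/(2e))^(23n).
This matches Γ(23n+1)/2^(23n+1) with Stirling applied to Γ.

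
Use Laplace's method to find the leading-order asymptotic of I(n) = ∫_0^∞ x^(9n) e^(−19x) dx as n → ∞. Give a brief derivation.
I(n) ~ (sqrt(2π·9n) / 19) · (9n/(19e))^(9n)

Write the integrand as exp(9n ln x − 19x) and set f(x) = 9n ln x − 19x. Then f'(x) = 9n/x − 19 = 0 at x* = 9n/19, and f''(x*) = −9n/x*^2 = −19^2/(9n). Laplace's method (interior maximum) gives
  I(n) ~ e^(f(x*)) · sqrt(2π / |f''(x*)|)
        = exp(9n ln(9n/19) − 9n) · sqrt(2π · 9n / 19^2)
        = (9n/19)^(9n) e^(−9n) · sqrt(2π·9n) / 19
        = (sqrt(2π·9n) / 19) · (9n/(19e))^(9n).
This matches Γ(9n+1)/19^(9n+1) with Stirling applied to Γ.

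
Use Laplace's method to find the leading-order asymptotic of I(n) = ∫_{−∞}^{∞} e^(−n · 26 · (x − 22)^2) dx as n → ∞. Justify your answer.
I(n) = sqrt(π/(26n))

Here φ(x) = 26 · (x − 22)^2 has its unique minimum at x* = 22 with φ(x*) = 0 and φ''(x*) = 52. Laplace's method gives
  I(n) ~ e^(−n φ(x*)) · sqrt(2π / (n · φ''(x*))) = sqrt(2π / (52n)) = sqrt(π/(26n)).
This is exact: substituting u = (x − 22)·sqrt(26n) gives I(n) = (1/sqrt(26n)) ∫_{−∞}^{∞} e^(−u^2) du = sqrt(π/(26n)).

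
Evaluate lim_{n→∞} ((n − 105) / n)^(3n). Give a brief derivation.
lim = e^(−315)

Rewrite as (1 − 105/n)^(3n). By the standard limit (1 + x/n)^n → e^x, we have (1 − 105/n)^n → e^(−105), and raising to the 3rd power gives e^(−315).
More precisely, ln[(1 − 105/n)^(3n)] = 3n · ln(1 − 105/n) = 3n · (-105/n + O(1/n^2)) = -315 + O(1/n) → -315.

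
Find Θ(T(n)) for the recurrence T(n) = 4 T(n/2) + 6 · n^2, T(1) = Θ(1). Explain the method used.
T(n) = Θ(n^2 log n)

log_2 4 = 2, and f(n) = 6 · n^2 = Θ(n^(log_2 4)). This is Case 2 of the master theorem: T(n) = Θ(f(n) · log n) = Θ(n^2 log n).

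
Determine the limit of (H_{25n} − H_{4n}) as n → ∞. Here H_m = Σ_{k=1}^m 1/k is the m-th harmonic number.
lim = ln(25/4)

Euler-Maclaurin gives H_m = ln m + γ + 1/(2m) + O(1/m^2). The γ and O(1/m) terms cancel in the difference:
  H_{25n} − H_{4n} = ln(25n) − ln(4n) + O(1/n) = ln(25/4) + O(1/n).
Hence the limit is ln(25/4).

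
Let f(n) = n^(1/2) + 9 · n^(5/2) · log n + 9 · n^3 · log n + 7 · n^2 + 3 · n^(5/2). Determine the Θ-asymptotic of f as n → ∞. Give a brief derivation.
f(n) ∈ Θ(n^3 · log n)

Compare the terms by growth order. For large n, n^a · (log n)^b dominates n^a' · (log n)^b' iff a > a', or (a = a' and b > b'). Ranking the 5 terms shows the dominant one is 9 · n^3 · log n. Hence f(n) ∈ Θ(n^3 · log n).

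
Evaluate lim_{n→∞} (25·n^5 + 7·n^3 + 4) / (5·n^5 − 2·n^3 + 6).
lim = 25/5 = 5

For large n the leading n^5 terms dominate both numerator and denominator. Dividing top and bottom by n^5, every other term tends to 0, leaving 25/5 = 5.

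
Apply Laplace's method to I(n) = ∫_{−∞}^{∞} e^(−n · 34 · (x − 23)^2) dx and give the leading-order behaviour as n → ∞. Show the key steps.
I(n) = sqrt(π/(34n))

Here φ(x) = 34 · (x − 23)^2 has its unique minimum at x* = 23 with φ(x*) = 0 and φ''(x*) = 68. Laplace's method gives
  I(n) ~ e^(−n φ(x*)) · sqrt(2π / (n · φ''(x*))) = sqrt(2π / (68n)) = sqrt(π/(34n)).
This is exact: substituting u = (x − 23)·sqrt(34n) gives I(n) = (1/sqrt(34n)) ∫_{−∞}^{∞} e^(−u^2) du = sqrt(π/(34n)).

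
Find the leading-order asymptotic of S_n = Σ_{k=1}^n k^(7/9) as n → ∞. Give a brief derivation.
S_n ~ (9/16) · n^(16/9)

Integral comparison: Σ_{k=1}^n k^(7/9) = ∫_0^n x^(7/9) dx + O(n^(7/9)). The integral is n^(1 + 7/9) / (1 + 7/9) = n^((7+9)/9) / ((7+9)/9) = (9/16) · n^(16/9).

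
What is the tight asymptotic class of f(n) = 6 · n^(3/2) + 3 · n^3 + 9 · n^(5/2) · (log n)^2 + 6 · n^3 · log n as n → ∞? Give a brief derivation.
f(n) ∈ Θ(n^3 · log n)

Compare the terms by growth order. For large n, n^a · (log n)^b dominates n^a' · (log n)^b' iff a > a', or (a = a' and b > b'). Ranking the 4 terms shows the dominant one is 6 · n^3 · log n. Hence f(n) ∈ Θ(n^3 · log n).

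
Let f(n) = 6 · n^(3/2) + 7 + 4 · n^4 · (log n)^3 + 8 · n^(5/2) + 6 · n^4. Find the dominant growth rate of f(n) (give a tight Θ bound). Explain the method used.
f(n) ∈ Θ(n^4 · (log n)^3)

Compare the terms by growth order. For large n, n^a · (log n)^b dominates n^a' · (log n)^b' iff a > a', or (a = a' and b > b'). Ranking the 5 terms shows the dominant one is 4 · n^4 · (log n)^3. Hence f(n) ∈ Θ(n^4 · (log n)^3).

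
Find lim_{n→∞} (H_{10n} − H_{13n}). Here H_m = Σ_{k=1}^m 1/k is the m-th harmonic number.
lim = ln(10/13)

Euler-Maclaurin gives H_m = ln m + γ + 1/(2m) + O(1/m^2). The γ and O(1/m) terms cancel in the difference:
  H_{10n} − H_{13n} = ln(10n) − ln(13n) + O(1/n) = ln(10/13) + O(1/n).
Hence the limit is ln(10/13).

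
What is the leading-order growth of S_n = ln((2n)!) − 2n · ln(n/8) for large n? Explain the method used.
S_n ~ 2n · (ln 16 − 1) + O(ln n)

Stirling: ln((2n)!) = 2n ln(2n) − 2n + O(ln n).
  S_n = 2n ln(2n) − 2n − 2n ln(n/8) + O(ln n)
      = 2n ln(2n) − 2n ln n + 2n ln 8 − 2n + O(ln n)
      = 2n ln 2 + 2n ln 8 − 2n + O(ln n)
      = 2n (ln 16 − 1) + O(ln n).
Numerically ln(16) − 1 ≈ 1.7726.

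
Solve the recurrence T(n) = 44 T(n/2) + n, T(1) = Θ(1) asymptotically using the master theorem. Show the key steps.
T(n) = Θ(n^(log_2 44))

Master theorem: compare f(n) = n to n^(log_2 44) where log_2 44 ≈ 5.459. Since 1 < log_2 44, we have f(n) = O(n^(log_2 44 − ε)) for some ε > 0 — Case 1. Hence T(n) = Θ(n^(log_2 44)).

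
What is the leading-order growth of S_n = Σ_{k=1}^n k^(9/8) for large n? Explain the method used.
S_n ~ (8/17) · n^(17/8)

Integral comparison: Σ_{k=1}^n k^(9/8) = ∫_0^n x^(9/8) dx + O(n^(9/8)). The integral is n^(1 + 9/8) / (1 + 9/8) = n^((9+8)/8) / ((9+8)/8) = (8/17) · n^(17/8).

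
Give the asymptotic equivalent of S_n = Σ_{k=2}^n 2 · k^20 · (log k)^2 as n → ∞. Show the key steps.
S_n ~ 2 · n^21 · (log n)^2 / 21

By integral comparison, S_n = ∫_1^n 2 · x^20 · (log x)^2 dx + O(n^20 · (log n)^2). For the integral, the leading term of ∫_1^n x^20 (log x)^2 dx is n^21/21 · (log n)^2 (by repeated integration by parts; each step lowers the log-exponent and produces a relatively O(1/log n) correction). Hence S_n ~ 2 · n^21 · (log n)^2 / 21.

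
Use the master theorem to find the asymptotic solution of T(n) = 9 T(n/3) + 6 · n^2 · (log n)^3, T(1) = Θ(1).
T(n) = Θ(n^2 · (log n)^4)

Here log_3 9 = 2 and f(n) = 6 · n^2 · (log n)^3 = Θ(n^(log_3 9) · (log n)^3). This is the extended Case 2 of the master theorem (f matches the critical exponent up to log factors), giving T(n) = Θ(n^(log_3 9) · (log n)^(3+1)) = Θ(n^2 · (log n)^4).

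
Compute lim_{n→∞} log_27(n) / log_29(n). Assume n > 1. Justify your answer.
lim = ln(29) / ln(27) = log_27(29)

Change of base: log_27(n) = ln n / ln 27 and log_29(n) = ln n / ln 29. The ratio is (ln n / ln 27) · (ln 29 / ln n) = ln 29 / ln 27, a constant independent of n. So the limit is ln 29 / ln 27 = log_27(29).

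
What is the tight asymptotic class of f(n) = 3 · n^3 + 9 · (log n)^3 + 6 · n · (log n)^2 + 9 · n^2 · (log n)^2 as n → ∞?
f(n) ∈ Θ(n^3)

Compare the terms by growth order. For large n, n^a · (log n)^b dominates n^a' · (log n)^b' iff a > a', or (a = a' and b > b'). Ranking the 4 terms shows the dominant one is 3 · n^3. Hence f(n) ∈ Θ(n^3).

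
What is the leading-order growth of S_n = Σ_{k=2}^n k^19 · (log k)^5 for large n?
S_n ~ n^20 · (log n)^5 / 20

By integral comparison, S_n = ∫_1^n x^19 · (log x)^5 dx + O(n^19 · (log n)^5). For the integral, the leading term of ∫_1^n x^19 (log x)^5 dx is n^20/20 · (log n)^5 (by repeated integration by parts; each step lowers the log-exponent and produces a relatively O(1/log n) correction). Hence S_n ~ n^20 · (log n)^5 / 20.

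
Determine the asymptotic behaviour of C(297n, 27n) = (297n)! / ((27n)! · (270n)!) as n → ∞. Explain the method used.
C(297n, 27n) ~ (285311670611/10000000000)^(27n) · sqrt(11/(20π·27n))

Write N = 27n. Apply Stirling to each factorial:
  (11N)! ~ sqrt(2π·11N) · (11N/e)^(11N),
  N! ~ sqrt(2π N) · (N/e)^N,
  (10N)! ~ sqrt(2π·10N) · (10N/e)^(10N).
The exponential factors combine to (11N)^(11N) / (N^N · (10N)^(10N)) = 11^(11N)/10^(10N) = (11^11/10^10)^N = (285311670611/10000000000)^N.
The square-root prefactors combine to sqrt(2π·11N) / (sqrt(2π N)·sqrt(2π·10N)) = sqrt(11 / (2π·10·N)) = sqrt(11/(20π·27n)).
Substituting N = 27n: C(297n, 27n) ~ (285311670611/10000000000)^(27n) · sqrt(11/(20π·27n)).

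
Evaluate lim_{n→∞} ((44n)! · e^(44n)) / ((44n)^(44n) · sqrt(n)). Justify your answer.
lim = sqrt(2π·44)

Stirling: (44n)! ~ sqrt(2π·44n) · (44n/e)^(44n). Hence
  (44n)! · e^(44n) / (44n)^(44n) ~ sqrt(2π·44n).
Dividing by sqrt(n): sqrt(2π·44n) / sqrt(n) = sqrt(2π·44) · n^((1−1)/2), so the limit is sqrt(2π·44).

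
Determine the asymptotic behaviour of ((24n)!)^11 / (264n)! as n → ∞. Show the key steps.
((24n)!)^11/(264n)! ~ ((2π·24n)^(10/2) / sqrt(11)) · 11^(−11·24n)  →  0

Write N = 24n. Stirling: N! ~ sqrt(2π N)(N/e)^N and (11N)! ~ sqrt(2π·11N)·(11N/e)^(11N).
  (N!)^11/(11N)! ~ (2π N)^(11/2) (N/e)^(11N) / [sqrt(2π·11N) (11N/e)^(11N)]
     = (2π N)^(11/2) / sqrt(2π·11N) · (N/(11N))^(11N)
     = (2π N)^((11−1)/2) / sqrt(11) · 11^(−11N).
Since 11^11 > 1, the factor 11^(−11N) decays exponentially, so the ratio → 0. Substituting N = 24n gives the stated form.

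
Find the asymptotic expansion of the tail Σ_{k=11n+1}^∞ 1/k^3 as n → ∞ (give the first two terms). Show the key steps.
Σ_{k>11n} 1/k^3 = 1/(2 · (11n)^2) − 1/(2 · (11n)^3) + O(1/(11n)^4)

Compare to the integral: ∫_{11n}^∞ x^(−3) dx = [−x^(−2)/2]_{11n}^∞ = 1/((3−1)·(11n)^2). The Euler-Maclaurin correction adds −f(11n)/2 = −1/(2·(11n)^3). Euler-Maclaurin then gives
  Σ_{k>11n} 1/k^3 = ∫_{11n}^∞ dx/x^3 − 1/(2·(11n)^3) + O(1/(11n)^4).
(Equivalently this is ζ(3) − Σ_{k≤11n} 1/k^3.)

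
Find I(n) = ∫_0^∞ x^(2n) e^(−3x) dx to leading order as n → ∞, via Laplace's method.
I(n) ~ (sqrt(2π·2n) / 3) · (2n/(3e))^(2n)

Write the integrand as exp(2n ln x − 3x) and set f(x) = 2n ln x − 3x. Then f'(x) = 2n/x − 3 = 0 at x* = 2n/3, and f''(x*) = −2n/x*^2 = −3^2/(2n). Laplace's method (interior maximum) gives
  I(n) ~ e^(f(x*)) · sqrt(2π / |f''(x*)|)
        = exp(2n ln(2n/3) − 2n) · sqrt(2π · 2n / 3^2)
        = (2n/3)^(2n) e^(−2n) · sqrt(2π·2n) / 3
        = (sqrt(2π·2n) / 3) · (2n/(3e))^(2n).
This matches Γ(2n+1)/3^(2n+1) with Stirling applied to Γ.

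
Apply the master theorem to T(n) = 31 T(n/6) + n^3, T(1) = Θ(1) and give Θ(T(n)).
T(n) = Θ(n^3)

log_6 31 ≈ 1.917. f(n) = n^3 dominates n^(log_6 31) since 3 > 1.917, and the regularity condition a·f(n/b) = 31·(n/6)^3 = (31/216)·n^3 ≤ c·f(n) holds with c = 31/216 ≈ 0.144 < 1. So this is Case 3: T(n) = Θ(f(n)) = Θ(n^3).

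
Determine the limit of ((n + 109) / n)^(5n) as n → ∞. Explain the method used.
lim = e^545

Rewrite as (1 + 109/n)^(5n). By the standard limit (1 + x/n)^n → e^x, we have (1 + 109/n)^n → e^109, and raising to the 5th power gives e^545.
More precisely, ln[(1 + 109/n)^(5n)] = 5n · ln(1 + 109/n) = 5n · (109/n + O(1/n^2)) = 545 + O(1/n) → 545.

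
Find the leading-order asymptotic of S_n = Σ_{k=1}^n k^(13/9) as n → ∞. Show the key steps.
S_n ~ (9/22) · n^(22/9)

Integral comparison: Σ_{k=1}^n k^(13/9) = ∫_0^n x^(13/9) dx + O(n^(13/9)). The integral is n^(1 + 13/9) / (1 + 13/9) = n^((13+9)/9) / ((13+9)/9) = (9/22) · n^(22/9).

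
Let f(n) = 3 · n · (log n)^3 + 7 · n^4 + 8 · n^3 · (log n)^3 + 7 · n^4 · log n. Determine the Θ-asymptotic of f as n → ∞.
f(n) ∈ Θ(n^4 · log n)

Compare the terms by growth order. For large n, n^a · (log n)^b dominates n^a' · (log n)^b' iff a > a', or (a = a' and b > b'). Ranking the 4 terms shows the dominant one is 7 · n^4 · log n. Hence f(n) ∈ Θ(n^4 · log n).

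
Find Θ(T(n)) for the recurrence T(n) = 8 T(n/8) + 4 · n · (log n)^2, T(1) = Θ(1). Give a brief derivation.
T(n) = Θ(n · (log n)^3)

Here log_8 8 = 1 and f(n) = 4 · n · (log n)^2 = Θ(n^(log_8 8) · (log n)^2). This is the extended Case 2 of the master theorem (f matches the critical exponent up to log factors), giving T(n) = Θ(n^(log_8 8) · (log n)^(2+1)) = Θ(n · (log n)^3).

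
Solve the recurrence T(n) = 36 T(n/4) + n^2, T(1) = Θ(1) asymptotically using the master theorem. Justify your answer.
T(n) = Θ(n^(log_4 36))

Master theorem: compare f(n) = n^2 to n^(log_4 36) where log_4 36 ≈ 2.585. Since 2 < log_4 36, we have f(n) = O(n^(log_4 36 − ε)) for some ε > 0 — Case 1. Hence T(n) = Θ(n^(log_4 36)).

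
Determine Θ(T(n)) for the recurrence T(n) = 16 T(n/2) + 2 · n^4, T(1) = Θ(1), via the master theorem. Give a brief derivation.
T(n) = Θ(n^4 log n)

log_2 16 = 4, and f(n) = 2 · n^4 = Θ(n^(log_2 16)). This is Case 2 of the master theorem: T(n) = Θ(f(n) · log n) = Θ(n^4 log n).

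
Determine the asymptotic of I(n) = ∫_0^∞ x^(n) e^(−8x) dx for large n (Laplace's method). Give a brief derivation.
I(n) ~ (sqrt(2π·n) / 8) · (n/(8e))^(n)

Write the integrand as exp(n ln x − 8x) and set f(x) = n ln x − 8x. Then f'(x) = n/x − 8 = 0 at x* = n/8, and f''(x*) = −n/x*^2 = −8^2/(n). Laplace's method (interior maximum) gives
  I(n) ~ e^(f(x*)) · sqrt(2π / |f''(x*)|)
        = exp(n ln(n/8) − n) · sqrt(2π · n / 8^2)
        = (n/8)^(n) e^(−n) · sqrt(2π·n) / 8
        = (sqrt(2π·n) / 8) · (n/(8e))^(n).
This matches Γ(n+1)/8^(n+1) with Stirling applied to Γ.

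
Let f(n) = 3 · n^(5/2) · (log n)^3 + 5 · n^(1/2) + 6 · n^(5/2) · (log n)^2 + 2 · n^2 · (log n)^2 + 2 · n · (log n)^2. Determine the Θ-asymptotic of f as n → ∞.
f(n) ∈ Θ(n^(5/2) · (log n)^3)

Compare the terms by growth order. For large n, n^a · (log n)^b dominates n^a' · (log n)^b' iff a > a', or (a = a' and b > b'). Ranking the 5 terms shows the dominant one is 3 · n^(5/2) · (log n)^3. Hence f(n) ∈ Θ(n^(5/2) · (log n)^3).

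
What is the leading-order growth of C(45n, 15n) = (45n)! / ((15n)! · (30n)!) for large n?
C(45n, 15n) ~ (27/4)^(15n) · sqrt(3/(4π·15n))

Write N = 15n. Apply Stirling to each factorial:
  (3N)! ~ sqrt(2π·3N) · (3N/e)^(3N),
  N! ~ sqrt(2π N) · (N/e)^N,
  (2N)! ~ sqrt(2π·2N) · (2N/e)^(2N).
The exponential factors combine to (3N)^(3N) / (N^N · (2N)^(2N)) = 3^(3N)/2^(2N) = (3^3/2^2)^N = (27/4)^N.
The square-root prefactors combine to sqrt(2π·3N) / (sqrt(2π N)·sqrt(2π·2N)) = sqrt(3 / (2π·2·N)) = sqrt(3/(4π·15n)).
Substituting N = 15n: C(45n, 15n) ~ (27/4)^(15n) · sqrt(3/(4π·15n)).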